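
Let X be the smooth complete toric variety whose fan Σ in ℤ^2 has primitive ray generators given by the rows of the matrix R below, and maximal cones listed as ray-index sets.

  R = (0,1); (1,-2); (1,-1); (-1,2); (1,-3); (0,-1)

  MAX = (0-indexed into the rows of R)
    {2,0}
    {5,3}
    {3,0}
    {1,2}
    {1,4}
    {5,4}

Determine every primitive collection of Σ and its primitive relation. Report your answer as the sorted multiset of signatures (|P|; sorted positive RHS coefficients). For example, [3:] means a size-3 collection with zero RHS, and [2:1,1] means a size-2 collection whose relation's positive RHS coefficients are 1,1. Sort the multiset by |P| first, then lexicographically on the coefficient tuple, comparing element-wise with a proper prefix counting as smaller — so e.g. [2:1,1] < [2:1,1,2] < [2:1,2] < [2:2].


Minimal non-faces — 9 found among 6 rays, 6 max cones:

  • {0,5}:  v_{0} + v_{5} = 0  so sig = [2:]
  • {1,3}:  v_{1} + v_{3} = 0  so sig = [2:]
  • {0,1}:  v_{0} + v_{1} = v_{2}  so sig = [2:1]
  • {0,4}:  v_{0} + v_{4} = v_{1}  so sig = [2:1]
  • {1,5}:  v_{1} + v_{5} = v_{4}  so sig = [2:1]
  • {2,3}:  v_{2} + v_{3} = v_{0}  so sig = [2:1]
  • {2,5}:  v_{2} + v_{5} = v_{1}  so sig = [2:1]
  • {3,4}:  v_{3} + v_{4} = v_{5}  so sig = [2:1]
  • {2,4}:  v_{2} + v_{4} = 2·v_{1}  so sig = [2:2]

so the primitive-relation signature multiset is
    [2:]
    [2:]
    [2:1]
    [2:1]
    [2:1]
    [2:1]
    [2:1]
    [2:1]
    [2:2]


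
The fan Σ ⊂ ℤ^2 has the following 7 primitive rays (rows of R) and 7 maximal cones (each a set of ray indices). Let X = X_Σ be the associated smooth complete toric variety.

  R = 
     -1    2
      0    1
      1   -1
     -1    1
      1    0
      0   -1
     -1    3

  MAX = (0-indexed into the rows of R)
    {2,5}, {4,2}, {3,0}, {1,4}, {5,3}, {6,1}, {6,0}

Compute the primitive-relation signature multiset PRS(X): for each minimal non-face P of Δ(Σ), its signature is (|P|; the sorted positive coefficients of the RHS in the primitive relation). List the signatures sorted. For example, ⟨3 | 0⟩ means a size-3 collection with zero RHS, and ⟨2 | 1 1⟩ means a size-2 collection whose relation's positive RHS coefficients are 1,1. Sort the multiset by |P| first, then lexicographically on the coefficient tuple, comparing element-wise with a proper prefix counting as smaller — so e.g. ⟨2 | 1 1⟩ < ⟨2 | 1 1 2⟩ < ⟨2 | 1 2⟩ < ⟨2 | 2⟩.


14 collections generate NE(X_Σ); each relation:

  • {1,5}:  v_{1} + v_{5} = 0  ⇒ sig = ⟨2 | 0⟩
  • {2,3}:  v_{2} + v_{3} = 0  ⇒ sig = ⟨2 | 0⟩
  • {0,1}:  v_{0} + v_{1} = v_{6}  ⇒ sig = ⟨2 | 1⟩
  • {0,2}:  v_{0} + v_{2} = v_{1}  ⇒ sig = ⟨2 | 1⟩
  • {0,5}:  v_{0} + v_{5} = v_{3}  ⇒ sig = ⟨2 | 1⟩
  • {1,2}:  v_{1} + v_{2} = v_{4}  ⇒ sig = ⟨2 | 1⟩
  • {1,3}:  v_{1} + v_{3} = v_{0}  ⇒ sig = ⟨2 | 1⟩
  • {3,4}:  v_{3} + v_{4} = v_{1}  ⇒ sig = ⟨2 | 1⟩
  • {4,5}:  v_{4} + v_{5} = v_{2}  ⇒ sig = ⟨2 | 1⟩
  • {5,6}:  v_{5} + v_{6} = v_{0}  ⇒ sig = ⟨2 | 1⟩
  • {0,4}:  v_{0} + v_{4} = 2·v_{1}  ⇒ sig = ⟨2 | 2⟩
  • {2,6}:  v_{2} + v_{6} = 2·v_{1}  ⇒ sig = ⟨2 | 2⟩
  • {3,6}:  v_{3} + v_{6} = 2·v_{0}  ⇒ sig = ⟨2 | 2⟩
  • {4,6}:  v_{4} + v_{6} = 3·v_{1}  ⇒ sig = ⟨2 | 3⟩

Sorted signature multiset PRS(X):
{ ⟨2 | 0⟩ ×2,  ⟨2 | 1⟩ ×8,  ⟨2 | 2⟩ ×3,  ⟨2 | 3⟩ }


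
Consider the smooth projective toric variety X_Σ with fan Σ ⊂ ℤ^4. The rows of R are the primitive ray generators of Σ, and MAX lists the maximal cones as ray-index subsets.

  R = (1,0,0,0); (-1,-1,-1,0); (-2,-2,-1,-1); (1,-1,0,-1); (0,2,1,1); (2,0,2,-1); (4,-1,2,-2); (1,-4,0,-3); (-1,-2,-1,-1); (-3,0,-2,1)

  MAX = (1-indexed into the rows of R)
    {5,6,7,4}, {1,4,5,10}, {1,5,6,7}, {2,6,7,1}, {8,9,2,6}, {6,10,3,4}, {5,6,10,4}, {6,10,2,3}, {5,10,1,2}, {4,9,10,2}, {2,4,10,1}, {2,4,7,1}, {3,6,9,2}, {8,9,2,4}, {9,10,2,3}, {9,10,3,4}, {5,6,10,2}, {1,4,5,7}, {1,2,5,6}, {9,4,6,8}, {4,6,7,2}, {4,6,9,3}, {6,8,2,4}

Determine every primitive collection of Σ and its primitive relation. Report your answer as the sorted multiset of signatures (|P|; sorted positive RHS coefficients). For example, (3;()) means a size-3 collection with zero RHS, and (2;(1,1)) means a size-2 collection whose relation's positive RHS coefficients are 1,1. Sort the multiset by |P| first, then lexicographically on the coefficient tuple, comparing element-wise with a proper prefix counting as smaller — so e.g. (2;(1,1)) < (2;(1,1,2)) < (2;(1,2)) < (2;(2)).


|primitive collections| = 20. Relations:

  {1,3}:  v_{1} + v_{3} = v_{9}  so sig = (2;(1))
  {7,10}:  v_{7} + v_{10} = v_{4}  so sig = (2;(1))
  {1,9}:  v_{1} + v_{9} = v_{2} + v_{4}  so sig = (2;(1,1))
  {5,8}:  v_{5} + v_{8} = v_{6} + v_{9}  so sig = (2;(1,1))
  {5,9}:  v_{5} + v_{9} = v_{6} + v_{10}  so sig = (2;(1,1))
  {3,7}:  v_{3} + v_{7} = v_{4} + v_{6} + v_{9}  so sig = (2;(1,1,1))
  {7,9}:  v_{7} + v_{9} = v_{2} + 2·v_{4} + v_{6}  so sig = (2;(1,1,2))
  {1,8}:  v_{1} + v_{8} = 2·v_{2} + 2·v_{4} + v_{6}  so sig = (2;(1,2,2))
  {3,8}:  v_{3} + v_{8} = v_{6} + 3·v_{9}  so sig = (2;(1,3))
  {8,10}:  v_{8} + v_{10} = 2·v_{9}  so sig = (2;(2))
  {3,5}:  v_{3} + v_{5} = 2·v_{6} + 2·v_{10}  so sig = (2;(2,2))
  {7,8}:  v_{7} + v_{8} = 2·v_{2} + 3·v_{4} + 2·v_{6}  so sig = (2;(2,2,3))
  {1,6,10}:  v_{1} + v_{6} + v_{10} = 0  so sig = (3;())
  {2,4,5}:  v_{2} + v_{4} + v_{5} = 0  so sig = (3;())
  {1,4,6}:  v_{1} + v_{4} + v_{6} = v_{7}  so sig = (3;(1))
  {6,9,10}:  v_{6} + v_{9} + v_{10} = v_{3}  so sig = (3;(1))
  {2,5,7}:  v_{2} + v_{5} + v_{7} = v_{1} + v_{6}  so sig = (3;(1,1))
  {2,3,4}:  v_{2} + v_{3} + v_{4} = 2·v_{9}  so sig = (3;(2))
  {2,4,6,9}:  v_{2} + v_{4} + v_{6} + v_{9} = v_{8}  so sig = (4;(1))
  {2,4,6,10}:  v_{2} + v_{4} + v_{6} + v_{10} = v_{9}  so sig = (4;(1))

Sorted signature multiset PRS(X):
[(2;(1)), (2;(1)), (2;(1,1)), (2;(1,1)), (2;(1,1)), (2;(1,1,1)), (2;(1,1,2)), (2;(1,2,2)), (2;(1,3)), (2;(2)), (2;(2,2)), (2;(2,2,3)), (3;()), (3;()), (3;(1)), (3;(1)), (3;(1,1)), (3;(2)), (4;(1)), (4;(1))]


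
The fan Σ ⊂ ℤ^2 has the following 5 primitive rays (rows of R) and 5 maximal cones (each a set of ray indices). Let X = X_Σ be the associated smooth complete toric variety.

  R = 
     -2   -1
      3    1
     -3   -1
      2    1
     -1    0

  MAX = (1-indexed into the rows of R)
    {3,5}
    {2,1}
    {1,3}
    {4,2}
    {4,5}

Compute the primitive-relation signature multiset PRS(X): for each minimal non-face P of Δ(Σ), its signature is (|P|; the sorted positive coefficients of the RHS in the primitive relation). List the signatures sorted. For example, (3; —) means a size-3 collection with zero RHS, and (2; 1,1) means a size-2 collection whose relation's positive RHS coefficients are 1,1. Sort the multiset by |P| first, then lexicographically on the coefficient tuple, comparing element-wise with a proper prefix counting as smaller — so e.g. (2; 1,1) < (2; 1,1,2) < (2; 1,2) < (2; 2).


Primitive collections (5):

  P = {1,4}:  v_{1} + v_{4} = 0 — sig = (2; —)
  P = {2,3}:  v_{2} + v_{3} = 0 — sig = (2; —)
  P = {1,5}:  v_{1} + v_{5} = v_{3} — sig = (2; 1)
  P = {2,5}:  v_{2} + v_{5} = v_{4} — sig = (2; 1)
  P = {3,4}:  v_{3} + v_{4} = v_{5} — sig = (2; 1)

Hence PRS(X_Σ) =
    (2; —)
    (2; —)
    (2; 1)
    (2; 1)
    (2; 1)


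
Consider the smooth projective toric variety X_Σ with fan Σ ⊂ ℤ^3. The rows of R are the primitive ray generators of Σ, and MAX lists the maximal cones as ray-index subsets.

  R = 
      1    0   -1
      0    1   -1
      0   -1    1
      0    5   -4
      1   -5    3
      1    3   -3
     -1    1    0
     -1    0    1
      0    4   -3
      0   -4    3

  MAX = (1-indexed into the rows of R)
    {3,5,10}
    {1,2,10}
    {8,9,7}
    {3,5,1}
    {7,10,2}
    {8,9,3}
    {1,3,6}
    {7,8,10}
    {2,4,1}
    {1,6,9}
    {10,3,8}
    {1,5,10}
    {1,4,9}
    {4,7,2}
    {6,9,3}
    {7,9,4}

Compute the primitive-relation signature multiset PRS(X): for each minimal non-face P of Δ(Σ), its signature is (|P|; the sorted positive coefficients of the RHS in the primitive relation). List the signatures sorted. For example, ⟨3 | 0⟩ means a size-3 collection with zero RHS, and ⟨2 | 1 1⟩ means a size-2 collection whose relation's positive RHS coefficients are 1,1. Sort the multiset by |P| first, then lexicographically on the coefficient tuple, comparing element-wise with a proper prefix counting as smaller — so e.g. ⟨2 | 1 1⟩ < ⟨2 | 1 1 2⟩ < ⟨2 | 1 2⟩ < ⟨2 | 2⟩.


|primitive collections| = 23. Relations:

  P={1,8}:  v_{1} + v_{8} = 0 — sig = ⟨2 | 0⟩
  P={2,3}:  v_{2} + v_{3} = 0 — sig = ⟨2 | 0⟩
  P={9,10}:  v_{9} + v_{10} = 0 — sig = ⟨2 | 0⟩
  P={1,7}:  v_{1} + v_{7} = v_{2} — sig = ⟨2 | 1⟩
  P={2,8}:  v_{2} + v_{8} = v_{7} — sig = ⟨2 | 1⟩
  P={2,9}:  v_{2} + v_{9} = v_{4} — sig = ⟨2 | 1⟩
  P={3,4}:  v_{3} + v_{4} = v_{9} — sig = ⟨2 | 1⟩
  P={3,7}:  v_{3} + v_{7} = v_{8} — sig = ⟨2 | 1⟩
  P={4,5}:  v_{4} + v_{5} = v_{1} — sig = ⟨2 | 1⟩
  P={4,10}:  v_{4} + v_{10} = v_{2} — sig = ⟨2 | 1⟩
  P={5,7}:  v_{5} + v_{7} = v_{10} — sig = ⟨2 | 1⟩
  P={6,7}:  v_{6} + v_{7} = v_{9} — sig = ⟨2 | 1⟩
  P={2,5}:  v_{2} + v_{5} = v_{1} + v_{10} — sig = ⟨2 | 1 1⟩
  P={2,6}:  v_{2} + v_{6} = v_{1} + v_{9} — sig = ⟨2 | 1 1⟩
  P={4,8}:  v_{4} + v_{8} = v_{7} + v_{9} — sig = ⟨2 | 1 1⟩
  P={5,8}:  v_{5} + v_{8} = v_{3} + v_{10} — sig = ⟨2 | 1 1⟩
  P={5,9}:  v_{5} + v_{9} = v_{1} + v_{3} — sig = ⟨2 | 1 1⟩
  P={6,8}:  v_{6} + v_{8} = v_{3} + v_{9} — sig = ⟨2 | 1 1⟩
  P={6,10}:  v_{6} + v_{10} = v_{1} + v_{3} — sig = ⟨2 | 1 1⟩
  P={4,6}:  v_{4} + v_{6} = v_{1} + 2·v_{9} — sig = ⟨2 | 1 2⟩
  P={5,6}:  v_{5} + v_{6} = 2·v_{1} + 2·v_{3} — sig = ⟨2 | 2 2⟩
  P={1,3,9}:  v_{1} + v_{3} + v_{9} = v_{6} — sig = ⟨3 | 1⟩
  P={1,3,10}:  v_{1} + v_{3} + v_{10} = v_{5} — sig = ⟨3 | 1⟩

Hence PRS(X_Σ) =
    ⟨2 | 0⟩
    ⟨2 | 0⟩
    ⟨2 | 0⟩
    ⟨2 | 1⟩
    ⟨2 | 1⟩
    ⟨2 | 1⟩
    ⟨2 | 1⟩
    ⟨2 | 1⟩
    ⟨2 | 1⟩
    ⟨2 | 1⟩
    ⟨2 | 1⟩
    ⟨2 | 1⟩
    ⟨2 | 1 1⟩
    ⟨2 | 1 1⟩
    ⟨2 | 1 1⟩
    ⟨2 | 1 1⟩
    ⟨2 | 1 1⟩
    ⟨2 | 1 1⟩
    ⟨2 | 1 1⟩
    ⟨2 | 1 2⟩
    ⟨2 | 2 2⟩
    ⟨3 | 1⟩
    ⟨3 | 1⟩


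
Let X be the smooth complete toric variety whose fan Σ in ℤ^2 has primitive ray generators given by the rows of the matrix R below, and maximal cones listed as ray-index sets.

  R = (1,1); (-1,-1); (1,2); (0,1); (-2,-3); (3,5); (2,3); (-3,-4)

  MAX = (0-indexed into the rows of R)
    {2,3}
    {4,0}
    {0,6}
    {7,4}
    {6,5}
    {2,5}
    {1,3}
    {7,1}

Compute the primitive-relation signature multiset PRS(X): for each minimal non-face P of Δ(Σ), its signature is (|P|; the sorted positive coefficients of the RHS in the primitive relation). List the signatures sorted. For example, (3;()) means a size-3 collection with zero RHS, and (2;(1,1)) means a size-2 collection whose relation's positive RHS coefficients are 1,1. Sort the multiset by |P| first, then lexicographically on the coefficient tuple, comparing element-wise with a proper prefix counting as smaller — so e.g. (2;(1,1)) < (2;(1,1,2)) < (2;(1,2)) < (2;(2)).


|primitive collections| = 20. Relations:

  • {0,1}:  v_{0} + v_{1} = 0  →  sig = (2;())
  • {4,6}:  v_{4} + v_{6} = 0  →  sig = (2;())
  • {0,2}:  v_{0} + v_{2} = v_{6}  →  sig = (2;(1))
  • {0,3}:  v_{0} + v_{3} = v_{2}  →  sig = (2;(1))
  • {0,7}:  v_{0} + v_{7} = v_{4}  →  sig = (2;(1))
  • {1,2}:  v_{1} + v_{2} = v_{3}  →  sig = (2;(1))
  • {1,4}:  v_{1} + v_{4} = v_{7}  →  sig = (2;(1))
  • {1,6}:  v_{1} + v_{6} = v_{2}  →  sig = (2;(1))
  • {2,4}:  v_{2} + v_{4} = v_{1}  →  sig = (2;(1))
  • {2,6}:  v_{2} + v_{6} = v_{5}  →  sig = (2;(1))
  • {4,5}:  v_{4} + v_{5} = v_{2}  →  sig = (2;(1))
  • {5,7}:  v_{5} + v_{7} = v_{3}  →  sig = (2;(1))
  • {6,7}:  v_{6} + v_{7} = v_{1}  →  sig = (2;(1))
  • {0,5}:  v_{0} + v_{5} = 2·v_{6}  →  sig = (2;(2))
  • {1,5}:  v_{1} + v_{5} = 2·v_{2}  →  sig = (2;(2))
  • {2,7}:  v_{2} + v_{7} = 2·v_{1}  →  sig = (2;(2))
  • {3,4}:  v_{3} + v_{4} = 2·v_{1}  →  sig = (2;(2))
  • {3,6}:  v_{3} + v_{6} = 2·v_{2}  →  sig = (2;(2))
  • {3,5}:  v_{3} + v_{5} = 3·v_{2}  →  sig = (2;(3))
  • {3,7}:  v_{3} + v_{7} = 3·v_{1}  →  sig = (2;(3))

Hence PRS(X_Σ) =
{ (2;()) ×2,  (2;(1)) ×11,  (2;(2)) ×5,  (2;(3)) ×2 }


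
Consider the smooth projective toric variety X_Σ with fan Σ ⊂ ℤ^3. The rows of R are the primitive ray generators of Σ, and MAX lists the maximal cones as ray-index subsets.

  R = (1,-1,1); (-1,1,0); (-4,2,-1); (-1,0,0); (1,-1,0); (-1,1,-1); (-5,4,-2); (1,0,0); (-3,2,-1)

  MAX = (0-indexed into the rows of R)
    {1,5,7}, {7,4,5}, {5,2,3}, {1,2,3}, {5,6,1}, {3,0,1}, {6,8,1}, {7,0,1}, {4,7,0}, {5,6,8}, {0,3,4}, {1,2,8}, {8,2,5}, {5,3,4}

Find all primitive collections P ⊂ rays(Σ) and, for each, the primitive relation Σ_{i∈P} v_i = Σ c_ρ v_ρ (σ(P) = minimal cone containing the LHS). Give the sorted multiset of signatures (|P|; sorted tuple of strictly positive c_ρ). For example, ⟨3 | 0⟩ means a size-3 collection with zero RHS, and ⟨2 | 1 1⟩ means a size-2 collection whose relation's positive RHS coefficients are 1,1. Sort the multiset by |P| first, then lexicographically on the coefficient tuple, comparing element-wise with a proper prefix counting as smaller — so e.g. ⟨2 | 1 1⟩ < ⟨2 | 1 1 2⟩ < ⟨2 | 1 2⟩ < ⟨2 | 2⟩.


Primitive collections (18):

  {0,5}:  v_{0} + v_{5} = 0 ; sig = ⟨2 | 0⟩
  {1,4}:  v_{1} + v_{4} = 0 ; sig = ⟨2 | 0⟩
  {3,7}:  v_{3} + v_{7} = 0 ; sig = ⟨2 | 0⟩
  {2,7}:  v_{2} + v_{7} = v_{8} ; sig = ⟨2 | 1⟩
  {3,8}:  v_{3} + v_{8} = v_{2} ; sig = ⟨2 | 1⟩
  {0,6}:  v_{0} + v_{6} = v_{1} + v_{8} ; sig = ⟨2 | 1 1⟩
  {0,8}:  v_{0} + v_{8} = v_{1} + v_{3} ; sig = ⟨2 | 1 1⟩
  {4,6}:  v_{4} + v_{6} = v_{5} + v_{8} ; sig = ⟨2 | 1 1⟩
  {4,8}:  v_{4} + v_{8} = v_{3} + v_{5} ; sig = ⟨2 | 1 1⟩
  {7,8}:  v_{7} + v_{8} = v_{1} + v_{5} ; sig = ⟨2 | 1 1⟩
  {0,2}:  v_{0} + v_{2} = v_{1} + 2·v_{3} ; sig = ⟨2 | 1 2⟩
  {2,4}:  v_{2} + v_{4} = 2·v_{3} + v_{5} ; sig = ⟨2 | 1 2⟩
  {3,6}:  v_{3} + v_{6} = 2·v_{8} ; sig = ⟨2 | 2⟩
  {6,7}:  v_{6} + v_{7} = 2·v_{1} + 2·v_{5} ; sig = ⟨2 | 2 2⟩
  {2,6}:  v_{2} + v_{6} = 3·v_{8} ; sig = ⟨2 | 3⟩
  {1,3,5}:  v_{1} + v_{3} + v_{5} = v_{8} ; sig = ⟨3 | 1⟩
  {1,5,8}:  v_{1} + v_{5} + v_{8} = v_{6} ; sig = ⟨3 | 1⟩
  {1,2,5}:  v_{1} + v_{2} + v_{5} = 2·v_{8} ; sig = ⟨3 | 2⟩

Signatures (|P|; sorted positive RHS coefficients), sorted:
    |P|=2: 15 collections, coeffs (), (), (), (1), (1), (1,1), (1,1), (1,1), (1,1), (1,1), (1,2), (1,2), (2), (2,2), (3)
    |P|=3: 3 collections, coeffs (1), (1), (2)


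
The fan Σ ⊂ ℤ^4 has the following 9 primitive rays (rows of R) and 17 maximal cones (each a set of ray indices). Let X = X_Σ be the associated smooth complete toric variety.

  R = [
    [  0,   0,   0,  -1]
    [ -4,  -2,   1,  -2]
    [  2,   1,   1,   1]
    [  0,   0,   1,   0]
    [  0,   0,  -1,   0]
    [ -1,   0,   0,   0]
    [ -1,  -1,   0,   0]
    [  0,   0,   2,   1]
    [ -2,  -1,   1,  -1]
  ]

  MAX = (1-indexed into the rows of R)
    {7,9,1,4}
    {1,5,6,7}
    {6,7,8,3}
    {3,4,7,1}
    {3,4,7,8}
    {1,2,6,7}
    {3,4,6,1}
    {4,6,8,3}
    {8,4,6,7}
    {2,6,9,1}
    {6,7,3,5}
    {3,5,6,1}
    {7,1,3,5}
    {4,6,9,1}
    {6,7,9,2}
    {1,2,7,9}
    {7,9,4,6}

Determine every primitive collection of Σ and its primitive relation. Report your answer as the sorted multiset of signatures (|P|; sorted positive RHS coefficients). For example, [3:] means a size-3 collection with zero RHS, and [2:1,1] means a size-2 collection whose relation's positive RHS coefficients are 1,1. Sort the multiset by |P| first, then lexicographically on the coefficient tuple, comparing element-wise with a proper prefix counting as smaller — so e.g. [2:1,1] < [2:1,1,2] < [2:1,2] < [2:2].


14 minimal non-faces of Δ(Σ) (on 9 rays):

  P = {4,5}:  v_{4} + v_{5} = 0  so sig = [2:]
  P = {2,3}:  v_{2} + v_{3} = v_{4} + v_{9}  so sig = [2:1,1]
  P = {5,8}:  v_{5} + v_{8} = v_{3} + v_{6} + v_{7}  so sig = [2:1,1,1]
  P = {5,9}:  v_{5} + v_{9} = v_{1} + v_{6} + v_{7}  so sig = [2:1,1,1]
  P = {2,8}:  v_{2} + v_{8} = 2·v_{4} + v_{6} + v_{7} + v_{9}  so sig = [2:1,1,1,2]
  P = {8,9}:  v_{8} + v_{9} = 3·v_{4} + v_{6} + v_{7}  so sig = [2:1,1,3]
  P = {1,8}:  v_{1} + v_{8} = 2·v_{4}  so sig = [2:2]
  P = {2,4}:  v_{2} + v_{4} = 2·v_{9}  so sig = [2:2]
  P = {3,9}:  v_{3} + v_{9} = 2·v_{4}  so sig = [2:2]
  P = {2,5}:  v_{2} + v_{5} = 2·v_{1} + 2·v_{6} + 2·v_{7}  so sig = [2:2,2,2]
  P = {1,3,6,7}:  v_{1} + v_{3} + v_{6} + v_{7} = v_{4}  so sig = [4:1]
  P = {1,4,6,7}:  v_{1} + v_{4} + v_{6} + v_{7} = v_{9}  so sig = [4:1]
  P = {1,6,7,9}:  v_{1} + v_{6} + v_{7} + v_{9} = v_{2}  so sig = [4:1]
  P = {3,4,6,7}:  v_{3} + v_{4} + v_{6} + v_{7} = v_{8}  so sig = [4:1]

Signatures (|P|; sorted positive RHS coefficients), sorted:
{ [2:],  [2:1,1],  [2:1,1,1] ×2,  [2:1,1,1,2],  [2:1,1,3],  [2:2] ×3,  [2:2,2,2],  [4:1] ×4 }


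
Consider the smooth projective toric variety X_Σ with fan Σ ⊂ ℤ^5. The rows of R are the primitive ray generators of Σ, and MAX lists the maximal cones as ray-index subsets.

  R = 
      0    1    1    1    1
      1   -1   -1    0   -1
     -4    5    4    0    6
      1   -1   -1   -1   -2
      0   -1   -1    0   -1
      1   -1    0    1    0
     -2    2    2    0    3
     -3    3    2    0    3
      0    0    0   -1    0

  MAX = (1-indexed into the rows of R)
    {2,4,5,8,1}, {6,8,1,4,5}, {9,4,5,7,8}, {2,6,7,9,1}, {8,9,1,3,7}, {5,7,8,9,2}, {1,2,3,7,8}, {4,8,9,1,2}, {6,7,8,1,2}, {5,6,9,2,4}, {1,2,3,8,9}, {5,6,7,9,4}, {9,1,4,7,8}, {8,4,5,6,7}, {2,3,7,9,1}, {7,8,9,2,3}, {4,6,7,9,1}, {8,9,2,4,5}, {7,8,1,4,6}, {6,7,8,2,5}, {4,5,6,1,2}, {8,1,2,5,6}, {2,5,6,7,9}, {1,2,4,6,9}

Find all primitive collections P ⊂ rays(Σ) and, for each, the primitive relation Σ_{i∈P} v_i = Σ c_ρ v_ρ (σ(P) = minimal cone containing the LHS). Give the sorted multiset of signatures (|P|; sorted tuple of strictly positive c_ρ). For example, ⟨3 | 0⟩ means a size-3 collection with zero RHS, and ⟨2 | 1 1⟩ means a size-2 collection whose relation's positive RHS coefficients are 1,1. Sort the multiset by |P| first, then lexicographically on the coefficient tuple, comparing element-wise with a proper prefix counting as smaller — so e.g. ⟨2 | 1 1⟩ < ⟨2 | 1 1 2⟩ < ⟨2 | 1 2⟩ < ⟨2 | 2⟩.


Primitive collections (9):

  {3,5}:  v_{3} + v_{5} = v_{2} + v_{7} + v_{8}  ⇒ sig = ⟨2 | 1 1 1⟩
  {3,4}:  v_{3} + v_{4} = v_{1} + v_{8} + 2·v_{9}  ⇒ sig = ⟨2 | 1 1 2⟩
  {3,6}:  v_{3} + v_{6} = v_{1} + v_{2} + 2·v_{7}  ⇒ sig = ⟨2 | 1 1 2⟩
  {1,5,9}:  v_{1} + v_{5} + v_{9} = 0  ⇒ sig = ⟨3 | 0⟩
  {2,4,7}:  v_{2} + v_{4} + v_{7} = v_{9}  ⇒ sig = ⟨3 | 1⟩
  {6,8,9}:  v_{6} + v_{8} + v_{9} = v_{7}  ⇒ sig = ⟨3 | 1⟩
  {1,5,7}:  v_{1} + v_{5} + v_{7} = v_{6} + v_{8}  ⇒ sig = ⟨3 | 1 1⟩
  {2,4,6,8}:  v_{2} + v_{4} + v_{6} + v_{8} = 0  ⇒ sig = ⟨4 | 0⟩
  {1,2,7,8,9}:  v_{1} + v_{2} + v_{7} + v_{8} + v_{9} = v_{3}  ⇒ sig = ⟨5 | 1⟩

so the primitive-relation signature multiset is
    ⟨2 | 1 1 1⟩
    ⟨2 | 1 1 2⟩
    ⟨2 | 1 1 2⟩
    ⟨3 | 0⟩
    ⟨3 | 1⟩
    ⟨3 | 1⟩
    ⟨3 | 1 1⟩
    ⟨4 | 0⟩
    ⟨5 | 1⟩


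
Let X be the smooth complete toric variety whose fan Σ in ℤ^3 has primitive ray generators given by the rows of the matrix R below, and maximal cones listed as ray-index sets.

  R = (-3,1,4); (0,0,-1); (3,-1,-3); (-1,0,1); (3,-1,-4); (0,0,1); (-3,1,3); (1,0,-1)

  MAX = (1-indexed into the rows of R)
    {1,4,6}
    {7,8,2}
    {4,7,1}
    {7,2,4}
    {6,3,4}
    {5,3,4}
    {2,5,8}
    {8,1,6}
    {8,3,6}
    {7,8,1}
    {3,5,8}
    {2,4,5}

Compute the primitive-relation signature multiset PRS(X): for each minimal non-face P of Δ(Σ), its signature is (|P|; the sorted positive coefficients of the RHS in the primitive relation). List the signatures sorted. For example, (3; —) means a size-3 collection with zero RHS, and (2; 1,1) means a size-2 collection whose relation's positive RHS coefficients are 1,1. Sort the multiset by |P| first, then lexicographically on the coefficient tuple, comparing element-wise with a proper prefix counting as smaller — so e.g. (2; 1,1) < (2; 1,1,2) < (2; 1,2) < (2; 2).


Primitive collections (10):

  P={1,5}:  v_{1} + v_{5} = 0  →  sig = (2; —)
  P={2,6}:  v_{2} + v_{6} = 0  →  sig = (2; —)
  P={3,7}:  v_{3} + v_{7} = 0  →  sig = (2; —)
  P={4,8}:  v_{4} + v_{8} = 0  →  sig = (2; —)
  P={1,2}:  v_{1} + v_{2} = v_{7}  →  sig = (2; 1)
  P={1,3}:  v_{1} + v_{3} = v_{6}  →  sig = (2; 1)
  P={2,3}:  v_{2} + v_{3} = v_{5}  →  sig = (2; 1)
  P={5,6}:  v_{5} + v_{6} = v_{3}  →  sig = (2; 1)
  P={5,7}:  v_{5} + v_{7} = v_{2}  →  sig = (2; 1)
  P={6,7}:  v_{6} + v_{7} = v_{1}  →  sig = (2; 1)

Hence PRS(X_Σ) =
    |P|=2: 10 collections, coeffs (), (), (), (), (1), (1), (1), (1), (1), (1)


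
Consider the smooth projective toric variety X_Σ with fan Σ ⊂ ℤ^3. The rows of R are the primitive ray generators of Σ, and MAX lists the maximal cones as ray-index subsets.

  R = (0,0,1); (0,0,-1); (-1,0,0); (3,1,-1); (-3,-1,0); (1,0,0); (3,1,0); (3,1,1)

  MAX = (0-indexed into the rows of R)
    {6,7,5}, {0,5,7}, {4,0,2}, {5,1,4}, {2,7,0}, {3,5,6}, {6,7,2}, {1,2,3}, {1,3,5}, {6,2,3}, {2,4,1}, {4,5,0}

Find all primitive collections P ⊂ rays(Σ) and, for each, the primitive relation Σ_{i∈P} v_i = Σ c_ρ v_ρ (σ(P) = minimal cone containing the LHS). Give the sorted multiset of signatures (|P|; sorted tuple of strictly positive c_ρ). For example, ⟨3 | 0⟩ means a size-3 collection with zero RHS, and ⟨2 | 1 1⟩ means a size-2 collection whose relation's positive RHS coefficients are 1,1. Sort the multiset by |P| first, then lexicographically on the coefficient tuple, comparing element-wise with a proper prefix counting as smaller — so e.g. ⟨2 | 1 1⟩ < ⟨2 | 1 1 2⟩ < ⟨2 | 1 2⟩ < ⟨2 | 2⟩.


Δ(Σ) — 8 vertices, 10 min non-faces:

  {0,1}:  v_{0} + v_{1} = 0  ⟹  sig = ⟨2 | 0⟩
  {2,5}:  v_{2} + v_{5} = 0  ⟹  sig = ⟨2 | 0⟩
  {4,6}:  v_{4} + v_{6} = 0  ⟹  sig = ⟨2 | 0⟩
  {0,3}:  v_{0} + v_{3} = v_{6}  ⟹  sig = ⟨2 | 1⟩
  {0,6}:  v_{0} + v_{6} = v_{7}  ⟹  sig = ⟨2 | 1⟩
  {1,6}:  v_{1} + v_{6} = v_{3}  ⟹  sig = ⟨2 | 1⟩
  {1,7}:  v_{1} + v_{7} = v_{6}  ⟹  sig = ⟨2 | 1⟩
  {3,4}:  v_{3} + v_{4} = v_{1}  ⟹  sig = ⟨2 | 1⟩
  {4,7}:  v_{4} + v_{7} = v_{0}  ⟹  sig = ⟨2 | 1⟩
  {3,7}:  v_{3} + v_{7} = 2·v_{6}  ⟹  sig = ⟨2 | 2⟩

Hence PRS(X_Σ) =
[⟨2 | 0⟩, ⟨2 | 0⟩, ⟨2 | 0⟩, ⟨2 | 1⟩, ⟨2 | 1⟩, ⟨2 | 1⟩, ⟨2 | 1⟩, ⟨2 | 1⟩, ⟨2 | 1⟩, ⟨2 | 2⟩]


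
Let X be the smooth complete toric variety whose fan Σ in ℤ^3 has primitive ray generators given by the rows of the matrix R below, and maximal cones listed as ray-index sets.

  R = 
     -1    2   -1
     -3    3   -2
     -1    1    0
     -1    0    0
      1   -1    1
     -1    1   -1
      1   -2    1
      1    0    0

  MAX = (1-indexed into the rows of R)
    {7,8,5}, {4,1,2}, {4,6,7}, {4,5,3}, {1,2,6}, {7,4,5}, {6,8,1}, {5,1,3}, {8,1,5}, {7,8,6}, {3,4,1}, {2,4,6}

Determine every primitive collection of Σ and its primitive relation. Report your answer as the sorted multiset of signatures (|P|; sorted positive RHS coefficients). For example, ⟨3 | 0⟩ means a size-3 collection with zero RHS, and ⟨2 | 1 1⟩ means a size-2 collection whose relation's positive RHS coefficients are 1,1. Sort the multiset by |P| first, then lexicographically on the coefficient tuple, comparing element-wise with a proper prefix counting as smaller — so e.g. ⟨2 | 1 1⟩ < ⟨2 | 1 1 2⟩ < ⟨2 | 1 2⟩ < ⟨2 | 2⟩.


Minimal non-faces — 12 found among 8 rays, 12 max cones:

  • {1,7}:  v_{1} + v_{7} = 0 — sig = ⟨2 | 0⟩
  • {4,8}:  v_{4} + v_{8} = 0 — sig = ⟨2 | 0⟩
  • {5,6}:  v_{5} + v_{6} = 0 — sig = ⟨2 | 0⟩
  • {2,5}:  v_{2} + v_{5} = v_{1} + v_{4} — sig = ⟨2 | 1 1⟩
  • {2,7}:  v_{2} + v_{7} = v_{4} + v_{6} — sig = ⟨2 | 1 1⟩
  • {2,8}:  v_{2} + v_{8} = v_{1} + v_{6} — sig = ⟨2 | 1 1⟩
  • {3,6}:  v_{3} + v_{6} = v_{1} + v_{4} — sig = ⟨2 | 1 1⟩
  • {3,7}:  v_{3} + v_{7} = v_{4} + v_{5} — sig = ⟨2 | 1 1⟩
  • {3,8}:  v_{3} + v_{8} = v_{1} + v_{5} — sig = ⟨2 | 1 1⟩
  • {2,3}:  v_{2} + v_{3} = 2·v_{1} + 2·v_{4} — sig = ⟨2 | 2 2⟩
  • {1,4,5}:  v_{1} + v_{4} + v_{5} = v_{3} — sig = ⟨3 | 1⟩
  • {1,4,6}:  v_{1} + v_{4} + v_{6} = v_{2} — sig = ⟨3 | 1⟩

so the primitive-relation signature multiset is
    ⟨2 | 0⟩
    ⟨2 | 0⟩
    ⟨2 | 0⟩
    ⟨2 | 1 1⟩
    ⟨2 | 1 1⟩
    ⟨2 | 1 1⟩
    ⟨2 | 1 1⟩
    ⟨2 | 1 1⟩
    ⟨2 | 1 1⟩
    ⟨2 | 2 2⟩
    ⟨3 | 1⟩
    ⟨3 | 1⟩


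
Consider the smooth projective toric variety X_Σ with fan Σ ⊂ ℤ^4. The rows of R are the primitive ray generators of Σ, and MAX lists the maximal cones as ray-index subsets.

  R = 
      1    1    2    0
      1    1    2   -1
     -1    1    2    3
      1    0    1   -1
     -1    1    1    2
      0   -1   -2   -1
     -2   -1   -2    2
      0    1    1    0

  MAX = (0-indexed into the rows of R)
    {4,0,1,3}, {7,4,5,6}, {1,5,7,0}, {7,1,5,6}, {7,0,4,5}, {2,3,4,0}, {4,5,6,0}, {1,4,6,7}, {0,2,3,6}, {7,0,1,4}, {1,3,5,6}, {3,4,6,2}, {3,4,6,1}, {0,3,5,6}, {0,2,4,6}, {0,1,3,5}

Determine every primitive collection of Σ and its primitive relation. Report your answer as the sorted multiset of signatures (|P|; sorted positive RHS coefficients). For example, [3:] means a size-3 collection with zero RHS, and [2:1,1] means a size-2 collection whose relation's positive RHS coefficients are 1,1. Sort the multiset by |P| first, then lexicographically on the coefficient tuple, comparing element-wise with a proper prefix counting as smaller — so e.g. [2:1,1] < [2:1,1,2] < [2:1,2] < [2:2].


9 collections generate NE(X_Σ); each relation:

  P={3,7}:  v_{3} + v_{7} = v_{1} — sig = [2:1]
  P={2,5}:  v_{2} + v_{5} = v_{0} + v_{6} — sig = [2:1,1]
  P={2,7}:  v_{2} + v_{7} = v_{3} + 2·v_{4} — sig = [2:1,2]
  P={1,2}:  v_{1} + v_{2} = 2·v_{3} + 2·v_{4} — sig = [2:2,2]
  P={3,4,5}:  v_{3} + v_{4} + v_{5} = 0 — sig = [3:]
  P={0,6,7}:  v_{0} + v_{6} + v_{7} = v_{4} — sig = [3:1]
  P={1,4,5}:  v_{1} + v_{4} + v_{5} = v_{7} — sig = [3:1]
  P={0,1,6}:  v_{0} + v_{1} + v_{6} = v_{3} + v_{4} — sig = [3:1,1]
  P={0,3,4,6}:  v_{0} + v_{3} + v_{4} + v_{6} = v_{2} — sig = [4:1]

Hence PRS(X_Σ) =
[[2:1], [2:1,1], [2:1,2], [2:2,2], [3:], [3:1], [3:1], [3:1,1], [4:1]]


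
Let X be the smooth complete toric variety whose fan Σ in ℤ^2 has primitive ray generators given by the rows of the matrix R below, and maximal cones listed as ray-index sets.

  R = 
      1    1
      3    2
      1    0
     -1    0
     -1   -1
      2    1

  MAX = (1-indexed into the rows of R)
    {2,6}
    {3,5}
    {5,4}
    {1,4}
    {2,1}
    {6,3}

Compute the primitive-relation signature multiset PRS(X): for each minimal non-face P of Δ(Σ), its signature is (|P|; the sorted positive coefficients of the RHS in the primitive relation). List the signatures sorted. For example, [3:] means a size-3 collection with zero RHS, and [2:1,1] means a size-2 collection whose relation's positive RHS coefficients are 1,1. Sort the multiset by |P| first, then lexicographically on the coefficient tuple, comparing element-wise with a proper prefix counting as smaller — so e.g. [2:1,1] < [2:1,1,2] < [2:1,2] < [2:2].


Primitive collections (9):

  P = {1,5}:  v_{1} + v_{5} = 0  ⇒ sig = [2:]
  P = {3,4}:  v_{3} + v_{4} = 0  ⇒ sig = [2:]
  P = {1,3}:  v_{1} + v_{3} = v_{6}  ⇒ sig = [2:1]
  P = {1,6}:  v_{1} + v_{6} = v_{2}  ⇒ sig = [2:1]
  P = {2,5}:  v_{2} + v_{5} = v_{6}  ⇒ sig = [2:1]
  P = {4,6}:  v_{4} + v_{6} = v_{1}  ⇒ sig = [2:1]
  P = {5,6}:  v_{5} + v_{6} = v_{3}  ⇒ sig = [2:1]
  P = {2,3}:  v_{2} + v_{3} = 2·v_{6}  ⇒ sig = [2:2]
  P = {2,4}:  v_{2} + v_{4} = 2·v_{1}  ⇒ sig = [2:2]

Signatures (|P|; sorted positive RHS coefficients), sorted:
{ [2:] ×2,  [2:1] ×5,  [2:2] ×2 }


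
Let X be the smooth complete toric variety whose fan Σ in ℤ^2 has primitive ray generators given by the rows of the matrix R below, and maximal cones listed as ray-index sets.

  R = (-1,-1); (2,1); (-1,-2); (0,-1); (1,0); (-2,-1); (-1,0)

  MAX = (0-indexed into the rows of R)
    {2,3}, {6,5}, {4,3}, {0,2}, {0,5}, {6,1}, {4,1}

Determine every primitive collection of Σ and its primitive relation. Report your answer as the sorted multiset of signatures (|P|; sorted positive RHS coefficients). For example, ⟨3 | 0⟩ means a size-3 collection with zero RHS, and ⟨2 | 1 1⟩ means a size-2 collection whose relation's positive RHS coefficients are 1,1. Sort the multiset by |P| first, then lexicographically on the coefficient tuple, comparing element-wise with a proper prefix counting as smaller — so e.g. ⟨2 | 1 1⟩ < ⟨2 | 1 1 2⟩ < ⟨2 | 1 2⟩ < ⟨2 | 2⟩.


Primitive collections (14):

  P = {1,5}:  v_{1} + v_{5} = 0  →  sig = ⟨2 | 0⟩
  P = {4,6}:  v_{4} + v_{6} = 0  →  sig = ⟨2 | 0⟩
  P = {0,1}:  v_{0} + v_{1} = v_{4}  →  sig = ⟨2 | 1⟩
  P = {0,3}:  v_{0} + v_{3} = v_{2}  →  sig = ⟨2 | 1⟩
  P = {0,4}:  v_{0} + v_{4} = v_{3}  →  sig = ⟨2 | 1⟩
  P = {0,6}:  v_{0} + v_{6} = v_{5}  →  sig = ⟨2 | 1⟩
  P = {3,6}:  v_{3} + v_{6} = v_{0}  →  sig = ⟨2 | 1⟩
  P = {4,5}:  v_{4} + v_{5} = v_{0}  →  sig = ⟨2 | 1⟩
  P = {1,2}:  v_{1} + v_{2} = v_{3} + v_{4}  →  sig = ⟨2 | 1 1⟩
  P = {1,3}:  v_{1} + v_{3} = 2·v_{4}  →  sig = ⟨2 | 2⟩
  P = {2,4}:  v_{2} + v_{4} = 2·v_{3}  →  sig = ⟨2 | 2⟩
  P = {2,6}:  v_{2} + v_{6} = 2·v_{0}  →  sig = ⟨2 | 2⟩
  P = {3,5}:  v_{3} + v_{5} = 2·v_{0}  →  sig = ⟨2 | 2⟩
  P = {2,5}:  v_{2} + v_{5} = 3·v_{0}  →  sig = ⟨2 | 3⟩

Signatures (|P|; sorted positive RHS coefficients), sorted:
{ ⟨2 | 0⟩ ×2,  ⟨2 | 1⟩ ×6,  ⟨2 | 1 1⟩,  ⟨2 | 2⟩ ×4,  ⟨2 | 3⟩ }


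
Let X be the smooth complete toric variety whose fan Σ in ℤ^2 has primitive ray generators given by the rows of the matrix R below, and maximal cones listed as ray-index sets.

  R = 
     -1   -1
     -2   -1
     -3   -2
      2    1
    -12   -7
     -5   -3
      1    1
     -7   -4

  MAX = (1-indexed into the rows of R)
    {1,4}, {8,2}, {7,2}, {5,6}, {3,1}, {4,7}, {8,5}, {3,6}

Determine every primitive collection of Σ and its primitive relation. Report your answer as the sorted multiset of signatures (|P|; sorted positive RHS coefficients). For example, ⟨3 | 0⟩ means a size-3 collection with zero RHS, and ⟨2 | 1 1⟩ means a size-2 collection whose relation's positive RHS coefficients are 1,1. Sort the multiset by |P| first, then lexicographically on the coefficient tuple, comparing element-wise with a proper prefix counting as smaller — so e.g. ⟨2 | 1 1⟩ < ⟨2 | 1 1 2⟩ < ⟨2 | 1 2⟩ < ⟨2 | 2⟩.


20 minimal non-faces of Δ(Σ) (on 8 rays):

  P={1,7}:  v_{1} + v_{7} = 0  ⟹  sig = ⟨2 | 0⟩
  P={2,4}:  v_{2} + v_{4} = 0  ⟹  sig = ⟨2 | 0⟩
  P={1,2}:  v_{1} + v_{2} = v_{3}  ⟹  sig = ⟨2 | 1⟩
  P={2,3}:  v_{2} + v_{3} = v_{6}  ⟹  sig = ⟨2 | 1⟩
  P={2,6}:  v_{2} + v_{6} = v_{8}  ⟹  sig = ⟨2 | 1⟩
  P={3,4}:  v_{3} + v_{4} = v_{1}  ⟹  sig = ⟨2 | 1⟩
  P={3,7}:  v_{3} + v_{7} = v_{2}  ⟹  sig = ⟨2 | 1⟩
  P={4,6}:  v_{4} + v_{6} = v_{3}  ⟹  sig = ⟨2 | 1⟩
  P={4,8}:  v_{4} + v_{8} = v_{6}  ⟹  sig = ⟨2 | 1⟩
  P={6,8}:  v_{6} + v_{8} = v_{5}  ⟹  sig = ⟨2 | 1⟩
  P={1,8}:  v_{1} + v_{8} = v_{3} + v_{6}  ⟹  sig = ⟨2 | 1 1⟩
  P={1,5}:  v_{1} + v_{5} = v_{3} + 2·v_{6}  ⟹  sig = ⟨2 | 1 2⟩
  P={5,7}:  v_{5} + v_{7} = 2·v_{2} + v_{8}  ⟹  sig = ⟨2 | 1 2⟩
  P={1,6}:  v_{1} + v_{6} = 2·v_{3}  ⟹  sig = ⟨2 | 2⟩
  P={2,5}:  v_{2} + v_{5} = 2·v_{8}  ⟹  sig = ⟨2 | 2⟩
  P={3,8}:  v_{3} + v_{8} = 2·v_{6}  ⟹  sig = ⟨2 | 2⟩
  P={4,5}:  v_{4} + v_{5} = 2·v_{6}  ⟹  sig = ⟨2 | 2⟩
  P={6,7}:  v_{6} + v_{7} = 2·v_{2}  ⟹  sig = ⟨2 | 2⟩
  P={3,5}:  v_{3} + v_{5} = 3·v_{6}  ⟹  sig = ⟨2 | 3⟩
  P={7,8}:  v_{7} + v_{8} = 3·v_{2}  ⟹  sig = ⟨2 | 3⟩

so the primitive-relation signature multiset is
[⟨2 | 0⟩, ⟨2 | 0⟩, ⟨2 | 1⟩, ⟨2 | 1⟩, ⟨2 | 1⟩, ⟨2 | 1⟩, ⟨2 | 1⟩, ⟨2 | 1⟩, ⟨2 | 1⟩, ⟨2 | 1⟩, ⟨2 | 1 1⟩, ⟨2 | 1 2⟩, ⟨2 | 1 2⟩, ⟨2 | 2⟩, ⟨2 | 2⟩, ⟨2 | 2⟩, ⟨2 | 2⟩, ⟨2 | 2⟩, ⟨2 | 3⟩, ⟨2 | 3⟩]


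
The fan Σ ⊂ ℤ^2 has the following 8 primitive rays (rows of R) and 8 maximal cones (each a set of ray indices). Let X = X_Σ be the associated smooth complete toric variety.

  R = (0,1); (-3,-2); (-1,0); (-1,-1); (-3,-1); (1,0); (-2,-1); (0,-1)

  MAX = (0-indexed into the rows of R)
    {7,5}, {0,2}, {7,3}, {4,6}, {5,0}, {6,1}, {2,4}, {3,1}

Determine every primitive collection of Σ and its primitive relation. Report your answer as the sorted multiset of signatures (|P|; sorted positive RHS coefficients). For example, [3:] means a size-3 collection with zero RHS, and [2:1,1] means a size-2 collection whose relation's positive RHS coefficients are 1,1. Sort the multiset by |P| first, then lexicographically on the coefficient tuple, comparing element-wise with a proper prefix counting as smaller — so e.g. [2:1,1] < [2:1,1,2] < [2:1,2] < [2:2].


Σ has 20 primitive collections:

  P={0,7}:  v_{0} + v_{7} = 0  ⇒ sig = [2:]
  P={2,5}:  v_{2} + v_{5} = 0  ⇒ sig = [2:]
  P={0,1}:  v_{0} + v_{1} = v_{4}  ⇒ sig = [2:1]
  P={0,3}:  v_{0} + v_{3} = v_{2}  ⇒ sig = [2:1]
  P={2,3}:  v_{2} + v_{3} = v_{6}  ⇒ sig = [2:1]
  P={2,6}:  v_{2} + v_{6} = v_{4}  ⇒ sig = [2:1]
  P={2,7}:  v_{2} + v_{7} = v_{3}  ⇒ sig = [2:1]
  P={3,5}:  v_{3} + v_{5} = v_{7}  ⇒ sig = [2:1]
  P={3,6}:  v_{3} + v_{6} = v_{1}  ⇒ sig = [2:1]
  P={4,5}:  v_{4} + v_{5} = v_{6}  ⇒ sig = [2:1]
  P={4,7}:  v_{4} + v_{7} = v_{1}  ⇒ sig = [2:1]
  P={5,6}:  v_{5} + v_{6} = v_{3}  ⇒ sig = [2:1]
  P={0,6}:  v_{0} + v_{6} = 2·v_{2}  ⇒ sig = [2:2]
  P={1,2}:  v_{1} + v_{2} = 2·v_{6}  ⇒ sig = [2:2]
  P={1,5}:  v_{1} + v_{5} = 2·v_{3}  ⇒ sig = [2:2]
  P={3,4}:  v_{3} + v_{4} = 2·v_{6}  ⇒ sig = [2:2]
  P={6,7}:  v_{6} + v_{7} = 2·v_{3}  ⇒ sig = [2:2]
  P={0,4}:  v_{0} + v_{4} = 3·v_{2}  ⇒ sig = [2:3]
  P={1,4}:  v_{1} + v_{4} = 3·v_{6}  ⇒ sig = [2:3]
  P={1,7}:  v_{1} + v_{7} = 3·v_{3}  ⇒ sig = [2:3]

Hence PRS(X_Σ) =
    |P|=2: 20 collections, coeffs (), (), (1), (1), (1), (1), (1), (1), (1), (1), (1), (1), (2), (2), (2), (2), (2), (3), (3), (3)


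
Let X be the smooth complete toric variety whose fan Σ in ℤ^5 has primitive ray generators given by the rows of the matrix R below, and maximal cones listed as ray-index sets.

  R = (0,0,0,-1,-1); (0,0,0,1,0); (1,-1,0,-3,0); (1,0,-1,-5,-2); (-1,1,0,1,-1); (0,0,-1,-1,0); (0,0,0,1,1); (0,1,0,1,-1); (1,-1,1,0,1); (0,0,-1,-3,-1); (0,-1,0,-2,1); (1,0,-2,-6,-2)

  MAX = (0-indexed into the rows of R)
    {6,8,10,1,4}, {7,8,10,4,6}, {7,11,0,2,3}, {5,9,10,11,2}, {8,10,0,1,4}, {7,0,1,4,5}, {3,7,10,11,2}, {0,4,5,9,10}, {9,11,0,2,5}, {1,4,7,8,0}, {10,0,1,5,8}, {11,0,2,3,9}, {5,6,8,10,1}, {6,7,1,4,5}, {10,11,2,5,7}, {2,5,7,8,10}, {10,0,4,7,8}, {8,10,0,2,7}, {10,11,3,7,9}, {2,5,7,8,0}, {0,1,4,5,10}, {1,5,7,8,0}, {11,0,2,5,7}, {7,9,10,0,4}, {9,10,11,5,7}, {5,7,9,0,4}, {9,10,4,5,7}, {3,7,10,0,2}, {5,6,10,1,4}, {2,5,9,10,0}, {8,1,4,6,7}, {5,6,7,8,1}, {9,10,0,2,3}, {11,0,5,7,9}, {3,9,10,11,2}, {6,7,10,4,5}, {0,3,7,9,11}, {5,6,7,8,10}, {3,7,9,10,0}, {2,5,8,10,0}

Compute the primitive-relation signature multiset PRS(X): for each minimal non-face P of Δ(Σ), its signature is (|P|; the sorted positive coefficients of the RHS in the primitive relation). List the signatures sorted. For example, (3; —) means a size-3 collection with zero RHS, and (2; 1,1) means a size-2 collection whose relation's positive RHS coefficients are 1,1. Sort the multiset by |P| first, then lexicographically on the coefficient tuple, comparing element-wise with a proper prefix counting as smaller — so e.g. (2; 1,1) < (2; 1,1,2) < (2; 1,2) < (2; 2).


Σ has 21 primitive collections:

  P = {0,6}:  v_{0} + v_{6} = 0  ⇒ sig = (2; —)
  P = {3,5}:  v_{3} + v_{5} = v_{11}  ⇒ sig = (2; 1)
  P = {8,9}:  v_{8} + v_{9} = v_{2}  ⇒ sig = (2; 1)
  P = {1,9}:  v_{1} + v_{9} = v_{0} + v_{5}  ⇒ sig = (2; 1,1)
  P = {1,2}:  v_{1} + v_{2} = v_{0} + v_{5} + v_{8}  ⇒ sig = (2; 1,1,1)
  P = {2,4}:  v_{2} + v_{4} = v_{0} + v_{7} + v_{10}  ⇒ sig = (2; 1,1,1)
  P = {6,9}:  v_{6} + v_{9} = v_{5} + v_{7} + v_{10}  ⇒ sig = (2; 1,1,1)
  P = {1,3}:  v_{1} + v_{3} = v_{0} + v_{2} + v_{5} + v_{7}  ⇒ sig = (2; 1,1,1,1)
  P = {2,6}:  v_{2} + v_{6} = v_{5} + v_{7} + v_{8} + v_{10}  ⇒ sig = (2; 1,1,1,1)
  P = {1,11}:  v_{1} + v_{11} = v_{0} + v_{2} + 2·v_{5} + v_{7}  ⇒ sig = (2; 1,1,1,2)
  P = {3,4}:  v_{3} + v_{4} = v_{0} + 2·v_{7} + v_{9} + v_{10}  ⇒ sig = (2; 1,1,1,2)
  P = {3,6}:  v_{3} + v_{6} = v_{2} + v_{5} + 2·v_{7} + v_{10}  ⇒ sig = (2; 1,1,1,2)
  P = {8,11}:  v_{8} + v_{11} = 2·v_{2} + v_{5} + v_{7}  ⇒ sig = (2; 1,1,2)
  P = {6,11}:  v_{6} + v_{11} = v_{2} + 2·v_{5} + 2·v_{7} + v_{10}  ⇒ sig = (2; 1,1,2,2)
  P = {3,8}:  v_{3} + v_{8} = 2·v_{2} + v_{7}  ⇒ sig = (2; 1,2)
  P = {4,11}:  v_{4} + v_{11} = v_{7} + 2·v_{9}  ⇒ sig = (2; 1,2)
  P = {1,7,10}:  v_{1} + v_{7} + v_{10} = 0  ⇒ sig = (3; —)
  P = {4,5,8}:  v_{4} + v_{5} + v_{8} = 0  ⇒ sig = (3; —)
  P = {2,7,9}:  v_{2} + v_{7} + v_{9} = v_{3}  ⇒ sig = (3; 1)
  P = {0,10,11}:  v_{0} + v_{10} + v_{11} = v_{2} + 2·v_{9}  ⇒ sig = (3; 1,2)
  P = {0,5,7,10}:  v_{0} + v_{5} + v_{7} + v_{10} = v_{9}  ⇒ sig = (4; 1)

Sorted signature multiset PRS(X):
[(2; —), (2; 1), (2; 1), (2; 1,1), (2; 1,1,1), (2; 1,1,1), (2; 1,1,1), (2; 1,1,1,1), (2; 1,1,1,1), (2; 1,1,1,2), (2; 1,1,1,2), (2; 1,1,1,2), (2; 1,1,2), (2; 1,1,2,2), (2; 1,2), (2; 1,2), (3; —), (3; —), (3; 1), (3; 1,2), (4; 1)]


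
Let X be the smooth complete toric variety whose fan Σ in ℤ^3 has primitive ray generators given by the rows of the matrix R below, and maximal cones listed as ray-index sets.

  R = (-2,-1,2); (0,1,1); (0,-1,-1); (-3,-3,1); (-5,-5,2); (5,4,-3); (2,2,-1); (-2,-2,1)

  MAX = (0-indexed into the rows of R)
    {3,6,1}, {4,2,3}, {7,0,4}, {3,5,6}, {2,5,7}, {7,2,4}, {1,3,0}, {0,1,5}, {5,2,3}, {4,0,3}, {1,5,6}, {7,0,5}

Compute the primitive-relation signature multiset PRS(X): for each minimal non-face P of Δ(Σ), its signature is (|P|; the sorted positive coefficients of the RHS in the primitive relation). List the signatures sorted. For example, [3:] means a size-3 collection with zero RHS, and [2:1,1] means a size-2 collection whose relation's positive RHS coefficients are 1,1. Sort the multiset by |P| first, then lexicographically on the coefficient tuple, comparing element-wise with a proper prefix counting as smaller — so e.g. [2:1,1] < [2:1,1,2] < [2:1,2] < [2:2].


Δ(Σ) — 8 vertices, 12 min non-faces:

  P = {1,2}:  v_{1} + v_{2} = 0  so sig = [2:]
  P = {6,7}:  v_{6} + v_{7} = 0  so sig = [2:]
  P = {0,2}:  v_{0} + v_{2} = v_{7}  so sig = [2:1]
  P = {0,6}:  v_{0} + v_{6} = v_{1}  so sig = [2:1]
  P = {1,7}:  v_{1} + v_{7} = v_{0}  so sig = [2:1]
  P = {3,7}:  v_{3} + v_{7} = v_{4}  so sig = [2:1]
  P = {4,5}:  v_{4} + v_{5} = v_{2}  so sig = [2:1]
  P = {4,6}:  v_{4} + v_{6} = v_{3}  so sig = [2:1]
  P = {1,4}:  v_{1} + v_{4} = v_{0} + v_{3}  so sig = [2:1,1]
  P = {2,6}:  v_{2} + v_{6} = v_{3} + v_{5}  so sig = [2:1,1]
  P = {0,3,5}:  v_{0} + v_{3} + v_{5} = 0  so sig = [3:]
  P = {1,3,5}:  v_{1} + v_{3} + v_{5} = v_{6}  so sig = [3:1]

Hence PRS(X_Σ) =
[[2:], [2:], [2:1], [2:1], [2:1], [2:1], [2:1], [2:1], [2:1,1], [2:1,1], [3:], [3:1]]


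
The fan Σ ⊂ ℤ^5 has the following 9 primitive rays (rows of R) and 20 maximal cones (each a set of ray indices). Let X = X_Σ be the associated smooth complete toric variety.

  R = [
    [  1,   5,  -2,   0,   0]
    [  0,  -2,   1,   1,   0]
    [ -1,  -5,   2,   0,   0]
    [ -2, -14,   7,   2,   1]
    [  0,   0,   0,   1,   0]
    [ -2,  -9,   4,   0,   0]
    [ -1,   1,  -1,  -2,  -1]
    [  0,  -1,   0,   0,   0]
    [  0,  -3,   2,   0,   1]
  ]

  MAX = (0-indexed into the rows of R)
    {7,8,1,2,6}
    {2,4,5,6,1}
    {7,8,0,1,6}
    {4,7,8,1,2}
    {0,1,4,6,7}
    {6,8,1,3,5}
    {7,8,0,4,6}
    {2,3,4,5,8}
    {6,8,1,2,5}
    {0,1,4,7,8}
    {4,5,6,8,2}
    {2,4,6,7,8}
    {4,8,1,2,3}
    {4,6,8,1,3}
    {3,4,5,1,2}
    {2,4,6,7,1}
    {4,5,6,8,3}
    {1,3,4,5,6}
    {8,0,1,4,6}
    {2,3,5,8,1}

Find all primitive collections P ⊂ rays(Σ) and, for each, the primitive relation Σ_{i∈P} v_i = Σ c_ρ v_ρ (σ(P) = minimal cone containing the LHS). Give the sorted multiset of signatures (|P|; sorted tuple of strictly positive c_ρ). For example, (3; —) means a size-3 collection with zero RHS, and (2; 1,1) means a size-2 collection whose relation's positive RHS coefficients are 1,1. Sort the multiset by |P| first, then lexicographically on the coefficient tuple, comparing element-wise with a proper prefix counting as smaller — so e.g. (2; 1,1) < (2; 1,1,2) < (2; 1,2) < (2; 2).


Minimal non-faces — 9 found among 9 rays, 20 max cones:

  {0,2}:  v_{0} + v_{2} = 0 ; sig = (2; —)
  {0,5}:  v_{0} + v_{5} = v_{1} + v_{4} + v_{6} + v_{8} ; sig = (2; 1,1,1,1)
  {3,7}:  v_{3} + v_{7} = v_{1} + 2·v_{2} + v_{4} + v_{8} ; sig = (2; 1,1,1,2)
  {0,3}:  v_{0} + v_{3} = 2·v_{1} + 2·v_{4} + v_{6} + 2·v_{8} ; sig = (2; 1,2,2,2)
  {5,7}:  v_{5} + v_{7} = 2·v_{2} ; sig = (2; 2)
  {2,3,6}:  v_{2} + v_{3} + v_{6} = 2·v_{5} ; sig = (3; 2)
  {1,4,5,8}:  v_{1} + v_{4} + v_{5} + v_{8} = v_{3} ; sig = (4; 1)
  {1,2,4,6,8}:  v_{1} + v_{2} + v_{4} + v_{6} + v_{8} = v_{5} ; sig = (5; 1)
  {1,4,6,7,8}:  v_{1} + v_{4} + v_{6} + v_{7} + v_{8} = v_{2} ; sig = (5; 1)

Hence PRS(X_Σ) =
    |P|=2: 5 collections, coeffs (), (1,1,1,1), (1,1,1,2), (1,2,2,2), (2)
    |P|=3: 1 collection, coeffs (2)
    |P|=4: 1 collection, coeffs (1)
    |P|=5: 2 collections, coeffs (1), (1)
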